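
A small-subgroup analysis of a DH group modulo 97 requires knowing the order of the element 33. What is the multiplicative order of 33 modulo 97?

8

The order of 33 must divide φ(97) = 97 − 1 = 96 = 2^5 · 3.
Divisors of 96: 1, 2, 3, 4, 6, 8, 12, 16, 24, 32, 48, 96.
Check 33^d mod 97 for each divisor in increasing order:
33^1 ≡ 33
33^2 ≡ 22
33^3 ≡ 47
33^4 ≡ 96
33^6 ≡ 75
33^8 ≡ 1
The smallest such exponent is 8, so the order of 33 is 8.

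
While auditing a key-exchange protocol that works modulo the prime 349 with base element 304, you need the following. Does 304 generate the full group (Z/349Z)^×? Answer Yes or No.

No

φ(349) = 349 − 1 = 348 = 2^2 · 3 · 29.
An element g generates (Z/349Z)^× iff g^(348/q) ≢ 1 (mod 349) for each prime q ∈ {2, 3, 29}.
304^174 ≡ 1 (mod 349)  [q = 2: ≡ 1 ✗]
304^116 ≡ 1 (mod 349)  [q = 3: ≡ 1 ✗]
304^12 ≡ 228 (mod 349)  [q = 29: ≢ 1 ✓]
Since 304^174 ≡ 1, the order of 304 divides 174 < 348, so 304 is not a primitive root.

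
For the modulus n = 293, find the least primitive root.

2

φ(293) = 293 − 1 = 292 = 2^2 · 73.
Test candidates g = 2, 3, … against the prime factors q ∈ {2, 73} of φ(293): g is a generator iff g^(292/q) ≢ 1 for every such q.
g = 2: 2^146 ≡ 292; 2^4 ≡ 16 — none is 1, so 2 is a primitive root.
The smallest primitive root modulo 293 is 2.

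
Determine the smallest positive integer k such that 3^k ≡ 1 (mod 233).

232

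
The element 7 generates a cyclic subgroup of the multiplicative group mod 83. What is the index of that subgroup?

2

The order of 7 must divide φ(83) = 83 − 1 = 82 = 2 · 41.
Divisors of 82: 1, 2, 41, 82.
Check 7^d mod 83 for each divisor in increasing order:
7^1 ≡ 7 (mod 83)
7^2 ≡ 49 (mod 83)
7^41 ≡ 1 (mod 83) ✓
The order of 7 is 41, so the subgroup it generates has 41 elements.
The index is φ(83) / ord(7) = 82 / 41 = 2.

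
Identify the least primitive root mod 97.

φ(97) = 97 − 1 = 96 = 2^5 · 3.
g is a primitive root iff g^(96/q) ≢ 1 (mod 97) for each prime q ∈ {2, 3}.
g = 2: 2^48 ≡ 1 — hits 1, so not a primitive root.
g = 3: 3^48 ≡ 1 — hits 1, so not a primitive root.
g = 4: 4^48 ≡ 1 — hits 1, so not a primitive root.
g = 5: 5^48 ≡ 96; 5^32 ≡ 35 — none is 1, so 5 is a primitive root.
Hence the least primitive root of 97 is 5.

5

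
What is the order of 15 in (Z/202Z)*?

The order of 15 must divide φ(202) = φ(2)·φ(101) = 1·100 = 100 = 2^2 · 5^2.
Divisors of 100: 1, 2, 4, 5, 10, 20, 25, 50, 100.
Compute 15^d (mod 202) for the divisors d until we hit 1:
15^1 ≡ 15
15^2 ≡ 23
15^4 ≡ 125
15^5 ≡ 57
15^10 ≡ 17
15^20 ≡ 87
15^25 ≡ 111
15^50 ≡ 201
15^100 ≡ 1
Therefore the multiplicative order of 15 modulo 202 is 100.

100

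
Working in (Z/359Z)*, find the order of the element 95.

358

By Lagrange's theorem, ord_359(95) divides φ(359) = 359 − 1 = 358 = 2 · 179.
Divisors of 358: 1, 2, 179, 358.
Check 95^d mod 359 for each divisor in increasing order:
95^1 ≡ 95 (mod 359)
95^2 ≡ 50 (mod 359)
95^179 ≡ 358 (mod 359)
95^358 ≡ 1 (mod 359) ✓
Therefore the multiplicative order of 95 modulo 359 is 358.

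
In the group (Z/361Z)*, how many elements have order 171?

108

φ(361) = φ(19^2) = 19·(19−1) = 342 = 2 · 3^2 · 19.
Since (Z/361Z)^× is cyclic of order 342, the number of elements of order d is φ(d) when d | 342 and 0 otherwise.
171 = 3^2 · 19 divides 342, and φ(171) = 108.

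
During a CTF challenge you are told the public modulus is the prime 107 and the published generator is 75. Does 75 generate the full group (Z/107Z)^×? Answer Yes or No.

No

φ(107) = 107 − 1 = 106 = 2 · 53.
75 is a primitive root mod 107 iff 75^(φ(107)/q) ≢ 1 for every prime q | φ(107), i.e. q ∈ {2, 53}.
75^53 ≡ 1 (mod 107)  [q = 2: ≡ 1 ✗]
75^2 ≡ 61 (mod 107)  [q = 53: ≢ 1 ✓]
75^53 ≡ 1 shows ord(75) | 53, strictly less than φ(107); not a primitive root.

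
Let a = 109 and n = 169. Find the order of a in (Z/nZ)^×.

Since 109 ∈ (Z/169Z)^×, its order divides φ(169) = φ(13^2) = 13·(13−1) = 156 = 2^2 · 3 · 13.
Divisors of 156: 1, 2, 3, 4, 6, 12, 13, 26, 39, 52, 78, 156.
Test each divisor d:
109^1 ≡ 109 (mod 169)
109^2 ≡ 51 (mod 169)
109^3 ≡ 151 (mod 169)
109^4 ≡ 66 (mod 169)
109^6 ≡ 155 (mod 169)
109^12 ≡ 27 (mod 169)
109^13 ≡ 70 (mod 169)
109^26 ≡ 168 (mod 169)
109^39 ≡ 99 (mod 169)
109^52 ≡ 1 (mod 169) ✓
The smallest such exponent is 52, so the order of 109 is 52.

52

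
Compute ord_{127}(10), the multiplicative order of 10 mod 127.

ord(10) | φ(127) = 127 − 1 = 126 = 2 · 3^2 · 7.
Divisors of 126: 1, 2, 3, 6, 7, 9, 14, 18, 21, 42, 63, 126.
Test each divisor d:
10^1 ≡ 10 (mod 127)
10^2 ≡ 100 (mod 127)
10^3 ≡ 111 (mod 127)
10^6 ≡ 2 (mod 127)
10^7 ≡ 20 (mod 127)
10^9 ≡ 95 (mod 127)
10^14 ≡ 19 (mod 127)
10^18 ≡ 8 (mod 127)
10^21 ≡ 126 (mod 127)
10^42 ≡ 1 (mod 127) ✓
Hence ord(10) = 42.

42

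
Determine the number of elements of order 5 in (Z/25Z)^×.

4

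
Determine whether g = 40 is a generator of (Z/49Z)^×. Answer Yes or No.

φ(49) = φ(7^2) = 7·(7−1) = 42 = 2 · 3 · 7.
40 is a primitive root mod 49 iff 40^(φ(49)/q) ≢ 1 for every prime q | φ(49), i.e. q ∈ {2, 3, 7}.
40^21 ≡ 48 (mod 49)  [q = 2: ≢ 1 ✓]
40^14 ≡ 18 (mod 49)  [q = 3: ≢ 1 ✓]
40^6 ≡ 36 (mod 49)  [q = 7: ≢ 1 ✓]
All checks pass, so 40 has order 42 and is a primitive root modulo 49.

Yes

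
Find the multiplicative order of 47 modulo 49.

42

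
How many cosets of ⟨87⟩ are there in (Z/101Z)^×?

Since 87 ∈ (Z/101Z)^×, its order divides φ(101) = 101 − 1 = 100 = 2^2 · 5^2.
Divisors of 100: 1, 2, 4, 5, 10, 20, 25, 50, 100.
Compute 87^d (mod 101) for the divisors d until we hit 1:
87^1 ≡ 87
87^2 ≡ 95
87^4 ≡ 36
87^5 ≡ 1
The order of 87 is 5, so the subgroup it generates has 5 elements.
[(Z/101Z)^× : ⟨87⟩] = 100/5 = 20.

20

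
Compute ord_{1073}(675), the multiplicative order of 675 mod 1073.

Since 675 ∈ (Z/1073Z)^×, its order divides φ(1073) = φ(29·37) = (29−1)·(37−1) = 28·36 = 1008 = 2^4 · 3^2 · 7.
Divisors of 1008: 1, 2, 3, 4, 6, 7, 8, 9, 12, 14, 16, 18, 21, 24, 28, 36, 42, 48, 56, 63, 72, 84, 112, 126, 144, 168, 252, 336, 504, 1008.
Compute 675^d (mod 1073) for the divisors d until we hit 1:
675^1 ≡ 675 (mod 1073)
675^2 ≡ 673 (mod 1073)
675^3 ≡ 396 (mod 1073)
675^4 ≡ 123 (mod 1073)
675^6 ≡ 158 (mod 1073)
675^7 ≡ 423 (mod 1073)
675^8 ≡ 107 (mod 1073)
675^9 ≡ 334 (mod 1073)
675^12 ≡ 285 (mod 1073)
675^14 ≡ 811 (mod 1073)
675^16 ≡ 719 (mod 1073)
675^18 ≡ 1037 (mod 1073)
675^21 ≡ 766 (mod 1073)
675^24 ≡ 750 (mod 1073)
675^28 ≡ 1045 (mod 1073)
675^36 ≡ 223 (mod 1073)
675^42 ≡ 898 (mod 1073)
675^48 ≡ 248 (mod 1073)
675^56 ≡ 784 (mod 1073)
675^63 ≡ 75 (mod 1073)
675^72 ≡ 371 (mod 1073)
675^84 ≡ 581 (mod 1073)
675^112 ≡ 900 (mod 1073)
675^126 ≡ 260 (mod 1073)
675^144 ≡ 297 (mod 1073)
675^168 ≡ 639 (mod 1073)
675^252 ≡ 1 (mod 1073) ✓
Therefore the multiplicative order of 675 modulo 1073 is 252.

252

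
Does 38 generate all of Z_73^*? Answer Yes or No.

φ(73) = 73 − 1 = 72 = 2^3 · 3^2.
It suffices to check that the order of 38 is not a proper divisor of 72: compute 38^(72/q) for q ∈ {2, 3}.
38^36 ≡ 1 (mod 73)  [q = 2: ≡ 1 ✗]
38^24 ≡ 8 (mod 73)  [q = 3: ≢ 1 ✓]
Since 38^36 ≡ 1, the order of 38 divides 36 < 72, so 38 is not a primitive root.

No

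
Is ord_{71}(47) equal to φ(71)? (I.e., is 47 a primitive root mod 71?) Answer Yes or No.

Yes

φ(71) = 71 − 1 = 70 = 2 · 5 · 7.
It suffices to check that the order of 47 is not a proper divisor of 70: compute 47^(70/q) for q ∈ {2, 5, 7}.
47^35 ≡ 70 (mod 71)  [q = 2: ≢ 1 ✓]
47^14 ≡ 25 (mod 71)  [q = 5: ≢ 1 ✓]
47^10 ≡ 37 (mod 71)  [q = 7: ≢ 1 ✓]
None equal 1, so ord_71(47) = 70: 47 is a primitive root.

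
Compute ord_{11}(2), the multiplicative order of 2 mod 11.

10

The order of 2 must divide φ(11) = 11 − 1 = 10 = 2 · 5.
Divisors of 10: 1, 2, 5, 10.
Compute 2^d (mod 11) for the divisors d until we hit 1:
2^1 ≡ 2 (mod 11)
2^2 ≡ 4 (mod 11)
2^5 ≡ 10 (mod 11)
2^10 ≡ 1 (mod 11) ✓
So ord_11(2) = 10.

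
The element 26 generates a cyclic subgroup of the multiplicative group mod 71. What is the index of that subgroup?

The order of 26 must divide φ(71) = 71 − 1 = 70 = 2 · 5 · 7.
Divisors of 70: 1, 2, 5, 7, 10, 14, 35, 70.
Evaluate successive powers at the divisors of 70:
26^1 ≡ 26 (mod 71)
26^2 ≡ 37 (mod 71)
26^5 ≡ 23 (mod 71)
26^7 ≡ 70 (mod 71)
26^10 ≡ 32 (mod 71)
26^14 ≡ 1 (mod 71) ✓
The order of 26 is 14, so the subgroup it generates has 14 elements.
Index = |(Z/71Z)^×| / |⟨26⟩| = 70 / 14 = 5.

5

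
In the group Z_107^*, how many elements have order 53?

52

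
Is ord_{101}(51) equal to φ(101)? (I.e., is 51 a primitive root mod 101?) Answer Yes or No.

Yes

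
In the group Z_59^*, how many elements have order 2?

φ(59) = 59 − 1 = 58 = 2 · 29.
(Z/59Z)^× is cyclic (|G| = 58); a cyclic group of order m has exactly φ(d) elements of each order d | m, and none otherwise.
2 | 58, and φ(2) = 2 − 1 = 1.

1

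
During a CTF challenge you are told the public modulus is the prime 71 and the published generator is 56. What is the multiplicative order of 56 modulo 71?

The order of 56 must divide φ(71) = 71 − 1 = 70 = 2 · 5 · 7.
Divisors of 70: 1, 2, 5, 7, 10, 14, 35, 70.
Compute 56^d (mod 71) for the divisors d until we hit 1:
56^1 ≡ 56
56^2 ≡ 12
56^5 ≡ 41
56^7 ≡ 66
56^10 ≡ 48
56^14 ≡ 25
56^35 ≡ 70
56^70 ≡ 1
The smallest such exponent is 70, so the order of 56 is 70.

70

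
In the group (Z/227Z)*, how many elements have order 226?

φ(227) = 227 − 1 = 226 = 2 · 113.
In a cyclic group of order 226, there are φ(d) elements of order d for each divisor d of 226, and zero for non-divisors.
226 = 2 · 113 divides 226, and φ(226) = 112.

112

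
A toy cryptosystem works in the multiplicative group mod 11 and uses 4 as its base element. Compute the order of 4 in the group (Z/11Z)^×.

Since 4 ∈ (Z/11Z)^×, its order divides φ(11) = 11 − 1 = 10 = 2 · 5.
Divisors of 10: 1, 2, 5, 10.
Test each divisor d:
4^1 ≡ 4 (mod 11)
4^2 ≡ 5 (mod 11)
4^5 ≡ 1 (mod 11) ✓
So ord_11(4) = 5.

5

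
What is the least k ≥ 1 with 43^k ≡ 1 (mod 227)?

113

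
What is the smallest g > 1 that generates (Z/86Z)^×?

φ(86) = φ(2)·φ(43) = 1·42 = 42 = 2 · 3 · 7.
g is a primitive root iff g^(42/q) ≢ 1 (mod 86) for each prime q ∈ {2, 3, 7}.
g = 2: gcd(2, 86) = 2 > 1, not a unit — skip.
g = 3: 3^21 ≡ 85; 3^14 ≡ 79; 3^6 ≡ 41 — none is 1, so 3 is a primitive root.
The smallest primitive root modulo 86 is 3.

3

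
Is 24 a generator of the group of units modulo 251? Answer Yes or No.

φ(251) = 251 − 1 = 250 = 2 · 5^3.
Test 24^(250/q) mod 251 for each prime factor q of 250:
24^125 ≡ 250 (mod 251)  [q = 2: ≢ 1 ✓]
24^50 ≡ 219 (mod 251)  [q = 5: ≢ 1 ✓]
All checks pass, so 24 has order 250 and is a primitive root modulo 251.

Yes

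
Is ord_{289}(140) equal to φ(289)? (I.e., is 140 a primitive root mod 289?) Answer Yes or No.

No

φ(289) = φ(17^2) = 17·(17−1) = 272 = 2^4 · 17.
140 is a primitive root mod 289 iff 140^(φ(289)/q) ≢ 1 for every prime q | φ(289), i.e. q ∈ {2, 17}.
140^136 ≡ 1 (mod 289)  [q = 2: ≡ 1 ✗]
140^16 ≡ 120 (mod 289)  [q = 17: ≢ 1 ✓]
140^136 ≡ 1 shows ord(140) | 136, strictly less than φ(289); not a primitive root.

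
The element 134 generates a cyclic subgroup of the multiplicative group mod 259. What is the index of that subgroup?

18

ord(134) | φ(259) = φ(7·37) = (7−1)·(37−1) = 6·36 = 216 = 2^3 · 3^3.
Divisors of 216: 1, 2, 3, 4, 6, 8, 9, 12, 18, 24, 27, 36, 54, 72, 108, 216.
Check 134^d mod 259 for each divisor in increasing order:
134^1 ≡ 134
134^2 ≡ 85
134^3 ≡ 253
134^4 ≡ 232
134^6 ≡ 36
134^8 ≡ 211
134^9 ≡ 43
134^12 ≡ 1
The order of 134 is 12, so the subgroup it generates has 12 elements.
The index is φ(259) / ord(134) = 216 / 12 = 18.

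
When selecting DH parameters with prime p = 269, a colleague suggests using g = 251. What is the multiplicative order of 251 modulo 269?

268

ord(251) | φ(269) = 269 − 1 = 268 = 2^2 · 67.
Divisors of 268: 1, 2, 4, 67, 134, 268.
Check 251^d mod 269 for each divisor in increasing order:
251^1 ≡ 251 (mod 269)
251^2 ≡ 55 (mod 269)
251^4 ≡ 66 (mod 269)
251^67 ≡ 187 (mod 269)
251^134 ≡ 268 (mod 269)
251^268 ≡ 1 (mod 269) ✓
The smallest such exponent is 268, so the order of 251 is 268.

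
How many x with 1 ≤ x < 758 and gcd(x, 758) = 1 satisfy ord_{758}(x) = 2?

1

φ(758) = φ(2)·φ(379) = 1·378 = 378 = 2 · 3^3 · 7.
Since (Z/758Z)^× is cyclic of order 378, the number of elements of order d is φ(d) when d | 378 and 0 otherwise.
2 | 378, and φ(2) = 2 − 1 = 1.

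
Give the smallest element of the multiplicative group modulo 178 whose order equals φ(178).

φ(178) = φ(2)·φ(89) = 1·88 = 88 = 2^3 · 11.
g is a primitive root iff g^(88/q) ≢ 1 (mod 178) for each prime q ∈ {2, 11}.
g = 2: gcd(2, 178) = 2 > 1, not a unit — skip.
g = 3: 3^44 ≡ 177; 3^8 ≡ 153 — none is 1, so 3 is a primitive root.
So 3 is the smallest generator of (Z/178Z)^×.

3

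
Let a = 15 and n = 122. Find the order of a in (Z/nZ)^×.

15

Since 15 ∈ (Z/122Z)^×, its order divides φ(122) = φ(2)·φ(61) = 1·60 = 60 = 2^2 · 3 · 5.
Divisors of 60: 1, 2, 3, 4, 5, 6, 10, 12, 15, 20, 30, 60.
Test each divisor d:
15^1 ≡ 15
15^2 ≡ 103
15^3 ≡ 81
15^4 ≡ 117
15^5 ≡ 47
15^6 ≡ 95
15^10 ≡ 13
15^12 ≡ 119
15^15 ≡ 1
Therefore the multiplicative order of 15 modulo 122 is 15.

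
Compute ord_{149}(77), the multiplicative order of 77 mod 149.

148

The order of 77 must divide φ(149) = 149 − 1 = 148 = 2^2 · 37.
Divisors of 148: 1, 2, 4, 37, 74, 148.
Evaluate successive powers at the divisors of 148:
77^1 ≡ 77 (mod 149)
77^2 ≡ 118 (mod 149)
77^4 ≡ 67 (mod 149)
77^37 ≡ 44 (mod 149)
77^74 ≡ 148 (mod 149)
77^148 ≡ 1 (mod 149) ✓
So ord_149(77) = 148.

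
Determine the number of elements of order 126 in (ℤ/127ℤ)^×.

φ(127) = 127 − 1 = 126 = 2 · 3^2 · 7.
(Z/127Z)^× is cyclic (|G| = 126); a cyclic group of order m has exactly φ(d) elements of each order d | m, and none otherwise.
126 = 2 · 3^2 · 7 divides 126, and φ(126) = 36.

36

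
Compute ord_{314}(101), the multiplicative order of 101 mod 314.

Since 101 ∈ (Z/314Z)^×, its order divides φ(314) = φ(2)·φ(157) = 1·156 = 156 = 2^2 · 3 · 13.
Divisors of 156: 1, 2, 3, 4, 6, 12, 13, 26, 39, 52, 78, 156.
Compute 101^d (mod 314) for the divisors d until we hit 1:
101^1 ≡ 101
101^2 ≡ 153
101^3 ≡ 67
101^4 ≡ 173
101^6 ≡ 93
101^12 ≡ 171
101^13 ≡ 1
The smallest such exponent is 13, so the order of 101 is 13.

13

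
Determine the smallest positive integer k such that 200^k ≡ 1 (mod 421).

420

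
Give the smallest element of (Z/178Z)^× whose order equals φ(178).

3

φ(178) = φ(2)·φ(89) = 1·88 = 88 = 2^3 · 11.
Test candidates g = 2, 3, … against the prime factors q ∈ {2, 11} of φ(178): g is a generator iff g^(88/q) ≢ 1 for every such q.
g = 2: gcd(2, 178) = 2 > 1, not a unit — skip.
g = 3: 3^44 ≡ 177; 3^8 ≡ 153 — none is 1, so 3 is a primitive root.
Hence the least primitive root of 178 is 3.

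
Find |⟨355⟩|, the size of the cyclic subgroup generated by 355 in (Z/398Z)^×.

The order of 355 must divide φ(398) = φ(2)·φ(199) = 1·198 = 198 = 2 · 3^2 · 11.
Divisors of 198: 1, 2, 3, 6, 9, 11, 18, 22, 33, 66, 99, 198.
Check 355^d mod 398 for each divisor in increasing order:
355^1 ≡ 355
355^2 ≡ 257
355^3 ≡ 93
355^6 ≡ 291
355^9 ≡ 397
355^11 ≡ 141
355^18 ≡ 1
Therefore the multiplicative order of 355 modulo 398 is 18.

18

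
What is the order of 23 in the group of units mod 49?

By Lagrange's theorem, ord_49(23) divides φ(49) = φ(7^2) = 7·(7−1) = 42 = 2 · 3 · 7.
Divisors of 42: 1, 2, 3, 6, 7, 14, 21, 42.
Compute 23^d (mod 49) for the divisors d until we hit 1:
23^1 ≡ 23 (mod 49)
23^2 ≡ 39 (mod 49)
23^3 ≡ 15 (mod 49)
23^6 ≡ 29 (mod 49)
23^7 ≡ 30 (mod 49)
23^14 ≡ 18 (mod 49)
23^21 ≡ 1 (mod 49) ✓
Therefore the multiplicative order of 23 modulo 49 is 21.

21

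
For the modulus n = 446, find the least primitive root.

φ(446) = φ(2)·φ(223) = 1·222 = 222 = 2 · 3 · 37.
Test candidates g = 2, 3, … against the prime factors q ∈ {2, 3, 37} of φ(446): g is a generator iff g^(222/q) ≢ 1 for every such q.
g = 2: gcd(2, 446) = 2 > 1, not a unit — skip.
g = 3: 3^111 ≡ 445; 3^74 ≡ 183; 3^6 ≡ 283 — none is 1, so 3 is a primitive root.
Hence the least primitive root of 446 is 3.

3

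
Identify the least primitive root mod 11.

φ(11) = 11 − 1 = 10 = 2 · 5.
g is a primitive root iff g^(10/q) ≢ 1 (mod 11) for each prime q ∈ {2, 5}.
g = 2: 2^5 ≡ 10; 2^2 ≡ 4 — none is 1, so 2 is a primitive root.
The smallest primitive root modulo 11 is 2.

2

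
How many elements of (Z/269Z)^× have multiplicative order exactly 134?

66

φ(269) = 269 − 1 = 268 = 2^2 · 67.
(Z/269Z)^× is cyclic (|G| = 268); a cyclic group of order m has exactly φ(d) elements of each order d | m, and none otherwise.
134 = 2 · 67 divides 268, and φ(134) = 66.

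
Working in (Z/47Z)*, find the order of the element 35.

The order of 35 must divide φ(47) = 47 − 1 = 46 = 2 · 23.
Divisors of 46: 1, 2, 23, 46.
Compute 35^d (mod 47) for the divisors d until we hit 1:
35^1 ≡ 35
35^2 ≡ 3
35^23 ≡ 46
35^46 ≡ 1
The smallest such exponent is 46, so the order of 35 is 46.

46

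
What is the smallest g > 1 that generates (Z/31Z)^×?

3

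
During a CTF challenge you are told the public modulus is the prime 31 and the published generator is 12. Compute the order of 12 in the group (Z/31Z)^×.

30

The order of 12 must divide φ(31) = 31 − 1 = 30 = 2 · 3 · 5.
Divisors of 30: 1, 2, 3, 5, 6, 10, 15, 30.
Compute 12^d (mod 31) for the divisors d until we hit 1:
12^1 ≡ 12 (mod 31)
12^2 ≡ 20 (mod 31)
12^3 ≡ 23 (mod 31)
12^5 ≡ 26 (mod 31)
12^6 ≡ 2 (mod 31)
12^10 ≡ 25 (mod 31)
12^15 ≡ 30 (mod 31)
12^30 ≡ 1 (mod 31) ✓
So ord_31(12) = 30.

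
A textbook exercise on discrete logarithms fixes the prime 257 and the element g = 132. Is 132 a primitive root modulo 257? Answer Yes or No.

Yes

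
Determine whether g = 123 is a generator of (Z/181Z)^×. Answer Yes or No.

Yes

φ(181) = 181 − 1 = 180 = 2^2 · 3^2 · 5.
Test 123^(180/q) mod 181 for each prime factor q of 180:
123^90 ≡ 180 (mod 181)  [q = 2: ≢ 1 ✓]
123^60 ≡ 48 (mod 181)  [q = 3: ≢ 1 ✓]
123^36 ≡ 135 (mod 181)  [q = 5: ≢ 1 ✓]
All checks pass, so 123 has order 180 and is a primitive root modulo 181.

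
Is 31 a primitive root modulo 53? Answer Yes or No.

Yes

φ(53) = 53 − 1 = 52 = 2^2 · 13.
Test 31^(52/q) mod 53 for each prime factor q of 52:
31^26 ≡ 52 (mod 53)  [q = 2: ≢ 1 ✓]
31^4 ≡ 49 (mod 53)  [q = 13: ≢ 1 ✓]
Every test exponent gives a nontrivial residue, hence 31 generates the full group.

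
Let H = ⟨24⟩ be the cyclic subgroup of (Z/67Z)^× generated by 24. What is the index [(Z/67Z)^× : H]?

The order of 24 must divide φ(67) = 67 − 1 = 66 = 2 · 3 · 11.
Divisors of 66: 1, 2, 3, 6, 11, 22, 33, 66.
Check 24^d mod 67 for each divisor in increasing order:
24^1 ≡ 24 (mod 67)
24^2 ≡ 40 (mod 67)
24^3 ≡ 22 (mod 67)
24^6 ≡ 15 (mod 67)
24^11 ≡ 1 (mod 67) ✓
So ord_67(24) = 11, hence |⟨24⟩| = 11.
[(Z/67Z)^× : ⟨24⟩] = 66/11 = 6.

6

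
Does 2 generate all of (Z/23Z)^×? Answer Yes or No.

φ(23) = 23 − 1 = 22 = 2 · 11.
2 is a primitive root mod 23 iff 2^(φ(23)/q) ≢ 1 for every prime q | φ(23), i.e. q ∈ {2, 11}.
2^11 ≡ 1 (mod 23)  [q = 2: ≡ 1 ✗]
2^2 ≡ 4 (mod 23)  [q = 11: ≢ 1 ✓]
2^11 ≡ 1 shows ord(2) | 11, strictly less than φ(23); not a primitive root.

No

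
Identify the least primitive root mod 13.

2

φ(13) = 13 − 1 = 12 = 2^2 · 3.
g is a primitive root iff g^(12/q) ≢ 1 (mod 13) for each prime q ∈ {2, 3}.
g = 2: 2^6 ≡ 12; 2^4 ≡ 3 — none is 1, so 2 is a primitive root.
So 2 is the smallest generator of (Z/13Z)^×.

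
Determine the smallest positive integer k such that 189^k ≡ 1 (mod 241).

240

ord(189) | φ(241) = 241 − 1 = 240 = 2^4 · 3 · 5.
Divisors of 240: 1, 2, 3, 4, 5, 6, 8, 10, 12, 15, 16, 20, 24, 30, 40, 48, 60, 80, 120, 240.
Check 189^d mod 241 for each divisor in increasing order:
189^1 ≡ 189 (mod 241)
189^2 ≡ 53 (mod 241)
189^3 ≡ 136 (mod 241)
189^4 ≡ 158 (mod 241)
189^5 ≡ 219 (mod 241)
189^6 ≡ 180 (mod 241)
189^8 ≡ 141 (mod 241)
189^10 ≡ 2 (mod 241)
189^12 ≡ 106 (mod 241)
189^15 ≡ 197 (mod 241)
189^16 ≡ 119 (mod 241)
189^20 ≡ 4 (mod 241)
189^24 ≡ 150 (mod 241)
189^30 ≡ 8 (mod 241)
189^40 ≡ 16 (mod 241)
189^48 ≡ 87 (mod 241)
189^60 ≡ 64 (mod 241)
189^80 ≡ 15 (mod 241)
189^120 ≡ 240 (mod 241)
189^240 ≡ 1 (mod 241) ✓
Hence ord(189) = 240.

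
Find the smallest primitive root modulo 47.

φ(47) = 47 − 1 = 46 = 2 · 23.
g is a primitive root iff g^(46/q) ≢ 1 (mod 47) for each prime q ∈ {2, 23}.
g = 2: 2^23 ≡ 1 — hits 1, so not a primitive root.
g = 3: 3^23 ≡ 1 — hits 1, so not a primitive root.
g = 4: 4^23 ≡ 1 — hits 1, so not a primitive root.
g = 5: 5^23 ≡ 46; 5^2 ≡ 25 — none is 1, so 5 is a primitive root.
The smallest primitive root modulo 47 is 5.

5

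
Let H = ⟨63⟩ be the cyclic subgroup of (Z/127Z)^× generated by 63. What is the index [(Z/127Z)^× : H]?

ord(63) | φ(127) = 127 − 1 = 126 = 2 · 3^2 · 7.
Divisors of 126: 1, 2, 3, 6, 7, 9, 14, 18, 21, 42, 63, 126.
Check 63^d mod 127 for each divisor in increasing order:
63^1 ≡ 63 (mod 127)
63^2 ≡ 32 (mod 127)
63^3 ≡ 111 (mod 127)
63^6 ≡ 2 (mod 127)
63^7 ≡ 126 (mod 127)
63^9 ≡ 95 (mod 127)
63^14 ≡ 1 (mod 127) ✓
So ord_127(63) = 14, hence |⟨63⟩| = 14.
The index is φ(127) / ord(63) = 126 / 14 = 9.

9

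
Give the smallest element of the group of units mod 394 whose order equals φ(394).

φ(394) = φ(2)·φ(197) = 1·196 = 196 = 2^2 · 7^2.
g is a primitive root iff g^(196/q) ≢ 1 (mod 394) for each prime q ∈ {2, 7}.
g = 2: gcd(2, 394) = 2 > 1, not a unit — skip.
g = 3: 3^98 ≡ 393; 3^28 ≡ 233 — none is 1, so 3 is a primitive root.
So 3 is the smallest generator of (Z/394Z)^×.

3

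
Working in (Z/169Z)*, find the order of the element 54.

By Lagrange's theorem, ord_169(54) divides φ(169) = φ(13^2) = 13·(13−1) = 156 = 2^2 · 3 · 13.
Divisors of 156: 1, 2, 3, 4, 6, 12, 13, 26, 39, 52, 78, 156.
Test each divisor d:
54^1 ≡ 54 (mod 169)
54^2 ≡ 43 (mod 169)
54^3 ≡ 125 (mod 169)
54^4 ≡ 159 (mod 169)
54^6 ≡ 77 (mod 169)
54^12 ≡ 14 (mod 169)
54^13 ≡ 80 (mod 169)
54^26 ≡ 147 (mod 169)
54^39 ≡ 99 (mod 169)
54^52 ≡ 146 (mod 169)
54^78 ≡ 168 (mod 169)
54^156 ≡ 1 (mod 169) ✓
So ord_169(54) = 156.

156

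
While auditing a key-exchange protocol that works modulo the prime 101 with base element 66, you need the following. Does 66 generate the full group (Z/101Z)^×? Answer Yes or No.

Yes

φ(101) = 101 − 1 = 100 = 2^2 · 5^2.
It suffices to check that the order of 66 is not a proper divisor of 100: compute 66^(100/q) for q ∈ {2, 5}.
66^50 ≡ 100 (mod 101)  [q = 2: ≢ 1 ✓]
66^20 ≡ 87 (mod 101)  [q = 5: ≢ 1 ✓]
All checks pass, so 66 has order 100 and is a primitive root modulo 101.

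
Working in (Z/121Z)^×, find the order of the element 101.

ord(101) | φ(121) = φ(11^2) = 11·(11−1) = 110 = 2 · 5 · 11.
Divisors of 110: 1, 2, 5, 10, 11, 22, 55, 110.
Evaluate successive powers at the divisors of 110:
101^1 ≡ 101 (mod 121)
101^2 ≡ 37 (mod 121)
101^5 ≡ 87 (mod 121)
101^10 ≡ 67 (mod 121)
101^11 ≡ 112 (mod 121)
101^22 ≡ 81 (mod 121)
101^55 ≡ 120 (mod 121)
101^110 ≡ 1 (mod 121) ✓
Hence ord(101) = 110.

110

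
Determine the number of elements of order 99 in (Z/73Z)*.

0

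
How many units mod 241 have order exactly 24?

φ(241) = 241 − 1 = 240 = 2^4 · 3 · 5.
Since (Z/241Z)^× is cyclic of order 240, the number of elements of order d is φ(d) when d | 240 and 0 otherwise.
24 = 2^3 · 3 divides 240, and φ(24) = 8.

8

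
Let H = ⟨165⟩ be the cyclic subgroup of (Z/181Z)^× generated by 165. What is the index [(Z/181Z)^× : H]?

2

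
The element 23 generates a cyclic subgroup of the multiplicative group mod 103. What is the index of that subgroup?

6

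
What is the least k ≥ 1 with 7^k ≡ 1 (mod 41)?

40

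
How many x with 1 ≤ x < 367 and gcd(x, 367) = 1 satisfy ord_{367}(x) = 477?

0

φ(367) = 367 − 1 = 366 = 2 · 3 · 61.
In a cyclic group of order 366, there are φ(d) elements of order d for each divisor d of 366, and zero for non-divisors.
477 does not divide 366, so no element of (Z/367Z)^× has order 477.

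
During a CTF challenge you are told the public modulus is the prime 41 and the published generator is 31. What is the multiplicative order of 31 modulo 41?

Since 31 ∈ (Z/41Z)^×, its order divides φ(41) = 41 − 1 = 40 = 2^3 · 5.
Divisors of 40: 1, 2, 4, 5, 8, 10, 20, 40.
Evaluate successive powers at the divisors of 40:
31^1 ≡ 31 (mod 41)
31^2 ≡ 18 (mod 41)
31^4 ≡ 37 (mod 41)
31^5 ≡ 40 (mod 41)
31^8 ≡ 16 (mod 41)
31^10 ≡ 1 (mod 41) ✓
The smallest such exponent is 10, so the order of 31 is 10.

10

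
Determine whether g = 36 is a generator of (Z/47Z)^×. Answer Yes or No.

No

φ(47) = 47 − 1 = 46 = 2 · 23.
An element g generates (Z/47Z)^× iff g^(46/q) ≢ 1 (mod 47) for each prime q ∈ {2, 23}.
36^23 ≡ 1 (mod 47)  [q = 2: ≡ 1 ✗]
36^2 ≡ 27 (mod 47)  [q = 23: ≢ 1 ✓]
Since 36^23 ≡ 1, the order of 36 divides 23 < 46, so 36 is not a primitive root.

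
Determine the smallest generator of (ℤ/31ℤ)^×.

φ(31) = 31 − 1 = 30 = 2 · 3 · 5.
g is a primitive root iff g^(30/q) ≢ 1 (mod 31) for each prime q ∈ {2, 3, 5}.
g = 2: 2^15 ≡ 1 — hits 1, so not a primitive root.
g = 3: 3^15 ≡ 30; 3^10 ≡ 25; 3^6 ≡ 16 — none is 1, so 3 is a primitive root.
Hence the least primitive root of 31 is 3.

3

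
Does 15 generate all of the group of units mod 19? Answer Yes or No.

Yes

φ(19) = 19 − 1 = 18 = 2 · 3^2.
An element g generates (Z/19Z)^× iff g^(18/q) ≢ 1 (mod 19) for each prime q ∈ {2, 3}.
15^9 ≡ 18 (mod 19)  [q = 2: ≢ 1 ✓]
15^6 ≡ 11 (mod 19)  [q = 3: ≢ 1 ✓]
All checks pass, so 15 has order 18 and is a primitive root modulo 19.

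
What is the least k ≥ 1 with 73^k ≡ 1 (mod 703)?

18

ord(73) | φ(703) = φ(19·37) = (19−1)·(37−1) = 18·36 = 648 = 2^3 · 3^4.
Divisors of 648: 1, 2, 3, 4, 6, 8, 9, 12, 18, 24, 27, 36, 54, 72, 81, 108, 162, 216, 324, 648.
Evaluate successive powers at the divisors of 648:
73^1 ≡ 73 (mod 703)
73^2 ≡ 408 (mod 703)
73^3 ≡ 258 (mod 703)
73^4 ≡ 556 (mod 703)
73^6 ≡ 482 (mod 703)
73^8 ≡ 519 (mod 703)
73^9 ≡ 628 (mod 703)
73^12 ≡ 334 (mod 703)
73^18 ≡ 1 (mod 703) ✓
So ord_703(73) = 18.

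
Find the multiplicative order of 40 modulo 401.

ord(40) | φ(401) = 401 − 1 = 400 = 2^4 · 5^2.
Divisors of 400: 1, 2, 4, 5, 8, 10, 16, 20, 25, 40, 50, 80, 100, 200, 400.
Check 40^d mod 401 for each divisor in increasing order:
40^1 ≡ 40 (mod 401)
40^2 ≡ 397 (mod 401)
40^4 ≡ 16 (mod 401)
40^5 ≡ 239 (mod 401)
40^8 ≡ 256 (mod 401)
40^10 ≡ 179 (mod 401)
40^16 ≡ 173 (mod 401)
40^20 ≡ 362 (mod 401)
40^25 ≡ 303 (mod 401)
40^40 ≡ 318 (mod 401)
40^50 ≡ 381 (mod 401)
40^80 ≡ 72 (mod 401)
40^100 ≡ 400 (mod 401)
40^200 ≡ 1 (mod 401) ✓
Therefore the multiplicative order of 40 modulo 401 is 200.

200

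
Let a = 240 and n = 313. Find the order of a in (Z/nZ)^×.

104

ord(240) | φ(313) = 313 − 1 = 312 = 2^3 · 3 · 13.
Divisors of 312: 1, 2, 3, 4, 6, 8, 12, 13, 24, 26, 39, 52, 78, 104, 156, 312.
Check 240^d mod 313 for each divisor in increasing order:
240^1 ≡ 240
240^2 ≡ 8
240^3 ≡ 42
240^4 ≡ 64
240^6 ≡ 199
240^8 ≡ 27
240^12 ≡ 163
240^13 ≡ 308
240^24 ≡ 277
240^26 ≡ 25
240^39 ≡ 188
240^52 ≡ 312
240^78 ≡ 288
240^104 ≡ 1
Hence ord(240) = 104.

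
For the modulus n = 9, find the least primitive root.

2

φ(9) = φ(3^2) = 3·(3−1) = 6 = 2 · 3.
g is a primitive root iff g^(6/q) ≢ 1 (mod 9) for each prime q ∈ {2, 3}.
g = 2: 2^3 ≡ 8; 2^2 ≡ 4 — none is 1, so 2 is a primitive root.
So 2 is the smallest generator of (Z/9Z)^×.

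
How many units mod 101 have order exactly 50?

φ(101) = 101 − 1 = 100 = 2^2 · 5^2.
In a cyclic group of order 100, there are φ(d) elements of order d for each divisor d of 100, and zero for non-divisors.
50 = 2 · 5^2 divides 100, and φ(50) = 20.

20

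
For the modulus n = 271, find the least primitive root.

6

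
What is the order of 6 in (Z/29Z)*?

14

By Lagrange's theorem, ord_29(6) divides φ(29) = 29 − 1 = 28 = 2^2 · 7.
Divisors of 28: 1, 2, 4, 7, 14, 28.
Compute 6^d (mod 29) for the divisors d until we hit 1:
6^1 ≡ 6 (mod 29)
6^2 ≡ 7 (mod 29)
6^4 ≡ 20 (mod 29)
6^7 ≡ 28 (mod 29)
6^14 ≡ 1 (mod 29) ✓
The smallest such exponent is 14, so the order of 6 is 14.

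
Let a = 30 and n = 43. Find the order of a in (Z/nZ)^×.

Since 30 ∈ (Z/43Z)^×, its order divides φ(43) = 43 − 1 = 42 = 2 · 3 · 7.
Divisors of 42: 1, 2, 3, 6, 7, 14, 21, 42.
Test each divisor d:
30^1 ≡ 30
30^2 ≡ 40
30^3 ≡ 39
30^6 ≡ 16
30^7 ≡ 7
30^14 ≡ 6
30^21 ≡ 42
30^42 ≡ 1
Therefore the multiplicative order of 30 modulo 43 is 42.

42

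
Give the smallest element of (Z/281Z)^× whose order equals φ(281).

3

φ(281) = 281 − 1 = 280 = 2^3 · 5 · 7.
Test candidates g = 2, 3, … against the prime factors q ∈ {2, 5, 7} of φ(281): g is a generator iff g^(280/q) ≢ 1 for every such q.
g = 2: 2^140 ≡ 1 — hits 1, so not a primitive root.
g = 3: 3^140 ≡ 280; 3^56 ≡ 86; 3^40 ≡ 249 — none is 1, so 3 is a primitive root.
Hence the least primitive root of 281 is 3.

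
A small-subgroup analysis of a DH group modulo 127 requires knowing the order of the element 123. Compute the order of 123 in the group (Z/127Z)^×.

14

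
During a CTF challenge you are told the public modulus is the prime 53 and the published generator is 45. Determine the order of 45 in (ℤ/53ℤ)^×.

ord(45) | φ(53) = 53 − 1 = 52 = 2^2 · 13.
Divisors of 52: 1, 2, 4, 13, 26, 52.
Check 45^d mod 53 for each divisor in increasing order:
45^1 ≡ 45 (mod 53)
45^2 ≡ 11 (mod 53)
45^4 ≡ 15 (mod 53)
45^13 ≡ 30 (mod 53)
45^26 ≡ 52 (mod 53)
45^52 ≡ 1 (mod 53) ✓
So ord_53(45) = 52.

52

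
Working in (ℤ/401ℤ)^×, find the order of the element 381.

The order of 381 must divide φ(401) = 401 − 1 = 400 = 2^4 · 5^2.
Divisors of 400: 1, 2, 4, 5, 8, 10, 16, 20, 25, 40, 50, 80, 100, 200, 400.
Check 381^d mod 401 for each divisor in increasing order:
381^1 ≡ 381 (mod 401)
381^2 ≡ 400 (mod 401)
381^4 ≡ 1 (mod 401) ✓
So ord_401(381) = 4.

4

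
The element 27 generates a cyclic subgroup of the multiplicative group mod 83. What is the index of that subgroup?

ord(27) | φ(83) = 83 − 1 = 82 = 2 · 41.
Divisors of 82: 1, 2, 41, 82.
Evaluate successive powers at the divisors of 82:
27^1 ≡ 27
27^2 ≡ 65
27^41 ≡ 1
So ord_83(27) = 41, hence |⟨27⟩| = 41.
[(Z/83Z)^× : ⟨27⟩] = 82/41 = 2.

2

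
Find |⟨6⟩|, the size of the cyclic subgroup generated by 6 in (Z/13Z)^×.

Since 6 ∈ (Z/13Z)^×, its order divides φ(13) = 13 − 1 = 12 = 2^2 · 3.
Divisors of 12: 1, 2, 3, 4, 6, 12.
Check 6^d mod 13 for each divisor in increasing order:
6^1 ≡ 6 (mod 13)
6^2 ≡ 10 (mod 13)
6^3 ≡ 8 (mod 13)
6^4 ≡ 9 (mod 13)
6^6 ≡ 12 (mod 13)
6^12 ≡ 1 (mod 13) ✓
So ord_13(6) = 12.

12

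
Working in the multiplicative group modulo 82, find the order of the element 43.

The order of 43 must divide φ(82) = φ(2)·φ(41) = 1·40 = 40 = 2^3 · 5.
Divisors of 40: 1, 2, 4, 5, 8, 10, 20, 40.
Check 43^d mod 82 for each divisor in increasing order:
43^1 ≡ 43 (mod 82)
43^2 ≡ 45 (mod 82)
43^4 ≡ 57 (mod 82)
43^5 ≡ 73 (mod 82)
43^8 ≡ 51 (mod 82)
43^10 ≡ 81 (mod 82)
43^20 ≡ 1 (mod 82) ✓
Therefore the multiplicative order of 43 modulo 82 is 20.

20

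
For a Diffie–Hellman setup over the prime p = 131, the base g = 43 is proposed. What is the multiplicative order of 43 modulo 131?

65

By Lagrange's theorem, ord_131(43) divides φ(131) = 131 − 1 = 130 = 2 · 5 · 13.
Divisors of 130: 1, 2, 5, 10, 13, 26, 65, 130.
Test each divisor d:
43^1 ≡ 43
43^2 ≡ 15
43^5 ≡ 112
43^10 ≡ 99
43^13 ≡ 58
43^26 ≡ 89
43^65 ≡ 1
Therefore the multiplicative order of 43 modulo 131 is 65.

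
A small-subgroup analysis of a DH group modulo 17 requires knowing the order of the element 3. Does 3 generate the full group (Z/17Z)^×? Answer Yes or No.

φ(17) = 17 − 1 = 16 = 2^4.
An element g generates (Z/17Z)^× iff g^(16/q) ≢ 1 (mod 17) for each prime q ∈ {2}.
3^8 ≡ 16 (mod 17)  [q = 2: ≢ 1 ✓]
Every test exponent gives a nontrivial residue, hence 3 generates the full group.

Yes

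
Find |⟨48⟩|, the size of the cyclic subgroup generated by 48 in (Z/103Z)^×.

102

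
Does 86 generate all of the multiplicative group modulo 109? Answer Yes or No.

φ(109) = 109 − 1 = 108 = 2^2 · 3^3.
An element g generates (Z/109Z)^× iff g^(108/q) ≢ 1 (mod 109) for each prime q ∈ {2, 3}.
86^54 ≡ 108 (mod 109)  [q = 2: ≢ 1 ✓]
86^36 ≡ 1 (mod 109)  [q = 3: ≡ 1 ✗]
Since 86^36 ≡ 1, the order of 86 divides 36 < 108, so 86 is not a primitive root.

No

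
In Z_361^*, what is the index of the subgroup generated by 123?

2

ord(123) | φ(361) = φ(19^2) = 19·(19−1) = 342 = 2 · 3^2 · 19.
Divisors of 342: 1, 2, 3, 6, 9, 18, 19, 38, 57, 114, 171, 342.
Compute 123^d (mod 361) for the divisors d until we hit 1:
123^1 ≡ 123
123^2 ≡ 328
123^3 ≡ 273
123^6 ≡ 163
123^9 ≡ 96
123^18 ≡ 191
123^19 ≡ 28
123^38 ≡ 62
123^57 ≡ 292
123^114 ≡ 68
123^171 ≡ 1
Thus |⟨123⟩| = ord(123) = 171.
[(Z/361Z)^× : ⟨123⟩] = 342/171 = 2.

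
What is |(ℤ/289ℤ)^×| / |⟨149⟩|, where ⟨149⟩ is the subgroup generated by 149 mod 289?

4

Since 149 ∈ (Z/289Z)^×, its order divides φ(289) = φ(17^2) = 17·(17−1) = 272 = 2^4 · 17.
Divisors of 272: 1, 2, 4, 8, 16, 17, 34, 68, 136, 272.
Compute 149^d (mod 289) for the divisors d until we hit 1:
149^1 ≡ 149
149^2 ≡ 237
149^4 ≡ 103
149^8 ≡ 205
149^16 ≡ 120
149^17 ≡ 251
149^34 ≡ 288
149^68 ≡ 1
Thus |⟨149⟩| = ord(149) = 68.
Index = |(Z/289Z)^×| / |⟨149⟩| = 272 / 68 = 4.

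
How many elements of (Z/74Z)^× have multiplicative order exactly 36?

φ(74) = φ(2)·φ(37) = 1·36 = 36 = 2^2 · 3^2.
In a cyclic group of order 36, there are φ(d) elements of order d for each divisor d of 36, and zero for non-divisors.
36 = 2^2 · 3^2 divides 36, and φ(36) = 12.

12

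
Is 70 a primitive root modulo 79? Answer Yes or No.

φ(79) = 79 − 1 = 78 = 2 · 3 · 13.
An element g generates (Z/79Z)^× iff g^(78/q) ≢ 1 (mod 79) for each prime q ∈ {2, 3, 13}.
70^39 ≡ 78 (mod 79)  [q = 2: ≢ 1 ✓]
70^26 ≡ 55 (mod 79)  [q = 3: ≢ 1 ✓]
70^6 ≡ 8 (mod 79)  [q = 13: ≢ 1 ✓]
All checks pass, so 70 has order 78 and is a primitive root modulo 79.

Yes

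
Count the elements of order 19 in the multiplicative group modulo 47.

0

φ(47) = 47 − 1 = 46 = 2 · 23.
(Z/47Z)^× is cyclic (|G| = 46); a cyclic group of order m has exactly φ(d) elements of each order d | m, and none otherwise.
Here 46 is not a multiple of 19, so there are no elements of order 19.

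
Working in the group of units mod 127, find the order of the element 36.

63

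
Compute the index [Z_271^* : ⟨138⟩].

2

Since 138 ∈ (Z/271Z)^×, its order divides φ(271) = 271 − 1 = 270 = 2 · 3^3 · 5.
Divisors of 270: 1, 2, 3, 5, 6, 9, 10, 15, 18, 27, 30, 45, 54, 90, 135, 270.
Test each divisor d:
138^1 ≡ 138 (mod 271)
138^2 ≡ 74 (mod 271)
138^3 ≡ 185 (mod 271)
138^5 ≡ 140 (mod 271)
138^6 ≡ 79 (mod 271)
138^9 ≡ 252 (mod 271)
138^10 ≡ 88 (mod 271)
138^15 ≡ 125 (mod 271)
138^18 ≡ 90 (mod 271)
138^27 ≡ 187 (mod 271)
138^30 ≡ 178 (mod 271)
138^45 ≡ 28 (mod 271)
138^54 ≡ 10 (mod 271)
138^90 ≡ 242 (mod 271)
138^135 ≡ 1 (mod 271) ✓
So ord_271(138) = 135, hence |⟨138⟩| = 135.
[(Z/271Z)^× : ⟨138⟩] = 270/135 = 2.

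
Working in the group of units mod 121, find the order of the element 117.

110

ord(117) | φ(121) = φ(11^2) = 11·(11−1) = 110 = 2 · 5 · 11.
Divisors of 110: 1, 2, 5, 10, 11, 22, 55, 110.
Compute 117^d (mod 121) for the divisors d until we hit 1:
117^1 ≡ 117 (mod 121)
117^2 ≡ 16 (mod 121)
117^5 ≡ 65 (mod 121)
117^10 ≡ 111 (mod 121)
117^11 ≡ 40 (mod 121)
117^22 ≡ 27 (mod 121)
117^55 ≡ 120 (mod 121)
117^110 ≡ 1 (mod 121) ✓
Therefore the multiplicative order of 117 modulo 121 is 110.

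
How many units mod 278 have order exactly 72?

0

φ(278) = φ(2)·φ(139) = 1·138 = 138 = 2 · 3 · 23.
Since (Z/278Z)^× is cyclic of order 138, the number of elements of order d is φ(d) when d | 138 and 0 otherwise.
Since 72 ∤ 138, the count is 0.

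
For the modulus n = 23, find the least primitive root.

φ(23) = 23 − 1 = 22 = 2 · 11.
Test candidates g = 2, 3, … against the prime factors q ∈ {2, 11} of φ(23): g is a generator iff g^(22/q) ≢ 1 for every such q.
g = 2: 2^11 ≡ 1 — hits 1, so not a primitive root.
g = 3: 3^11 ≡ 1 — hits 1, so not a primitive root.
g = 4: 4^11 ≡ 1 — hits 1, so not a primitive root.
g = 5: 5^11 ≡ 22; 5^2 ≡ 2 — none is 1, so 5 is a primitive root.
So 5 is the smallest generator of (Z/23Z)^×.

5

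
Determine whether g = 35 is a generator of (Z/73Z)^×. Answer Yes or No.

φ(73) = 73 − 1 = 72 = 2^3 · 3^2.
An element g generates (Z/73Z)^× iff g^(72/q) ≢ 1 (mod 73) for each prime q ∈ {2, 3}.
35^36 ≡ 1 (mod 73)  [q = 2: ≡ 1 ✗]
35^24 ≡ 8 (mod 73)  [q = 3: ≢ 1 ✓]
35^36 ≡ 1 shows ord(35) | 36, strictly less than φ(73); not a primitive root.

No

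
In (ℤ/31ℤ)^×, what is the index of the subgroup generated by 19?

The order of 19 must divide φ(31) = 31 − 1 = 30 = 2 · 3 · 5.
Divisors of 30: 1, 2, 3, 5, 6, 10, 15, 30.
Test each divisor d:
19^1 ≡ 19 (mod 31)
19^2 ≡ 20 (mod 31)
19^3 ≡ 8 (mod 31)
19^5 ≡ 5 (mod 31)
19^6 ≡ 2 (mod 31)
19^10 ≡ 25 (mod 31)
19^15 ≡ 1 (mod 31) ✓
Thus |⟨19⟩| = ord(19) = 15.
Index = |(Z/31Z)^×| / |⟨19⟩| = 30 / 15 = 2.

2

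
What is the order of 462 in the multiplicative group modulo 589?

45

The order of 462 must divide φ(589) = φ(19·31) = (19−1)·(31−1) = 18·30 = 540 = 2^2 · 3^3 · 5.
Divisors of 540: 1, 2, 3, 4, 5, 6, 9, 10, 12, 15, 18, 20, 27, 30, 36, 45, 54, 60, 90, 108, 135, 180, 270, 540.
Test each divisor d:
462^1 ≡ 462 (mod 589)
462^2 ≡ 226 (mod 589)
462^3 ≡ 159 (mod 589)
462^4 ≡ 422 (mod 589)
462^5 ≡ 5 (mod 589)
462^6 ≡ 543 (mod 589)
462^9 ≡ 343 (mod 589)
462^10 ≡ 25 (mod 589)
462^12 ≡ 349 (mod 589)
462^15 ≡ 125 (mod 589)
462^18 ≡ 438 (mod 589)
462^20 ≡ 36 (mod 589)
462^27 ≡ 39 (mod 589)
462^30 ≡ 311 (mod 589)
462^36 ≡ 419 (mod 589)
462^45 ≡ 1 (mod 589) ✓
So ord_589(462) = 45.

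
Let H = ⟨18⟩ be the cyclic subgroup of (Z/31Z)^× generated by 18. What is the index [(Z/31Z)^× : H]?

2

By Lagrange's theorem, ord_31(18) divides φ(31) = 31 − 1 = 30 = 2 · 3 · 5.
Divisors of 30: 1, 2, 3, 5, 6, 10, 15, 30.
Check 18^d mod 31 for each divisor in increasing order:
18^1 ≡ 18 (mod 31)
18^2 ≡ 14 (mod 31)
18^3 ≡ 4 (mod 31)
18^5 ≡ 25 (mod 31)
18^6 ≡ 16 (mod 31)
18^10 ≡ 5 (mod 31)
18^15 ≡ 1 (mod 31) ✓
So ord_31(18) = 15, hence |⟨18⟩| = 15.
Index = |(Z/31Z)^×| / |⟨18⟩| = 30 / 15 = 2.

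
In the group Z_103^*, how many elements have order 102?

φ(103) = 103 − 1 = 102 = 2 · 3 · 17.
In a cyclic group of order 102, there are φ(d) elements of order d for each divisor d of 102, and zero for non-divisors.
102 = 2 · 3 · 17 divides 102, and φ(102) = 32.

32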